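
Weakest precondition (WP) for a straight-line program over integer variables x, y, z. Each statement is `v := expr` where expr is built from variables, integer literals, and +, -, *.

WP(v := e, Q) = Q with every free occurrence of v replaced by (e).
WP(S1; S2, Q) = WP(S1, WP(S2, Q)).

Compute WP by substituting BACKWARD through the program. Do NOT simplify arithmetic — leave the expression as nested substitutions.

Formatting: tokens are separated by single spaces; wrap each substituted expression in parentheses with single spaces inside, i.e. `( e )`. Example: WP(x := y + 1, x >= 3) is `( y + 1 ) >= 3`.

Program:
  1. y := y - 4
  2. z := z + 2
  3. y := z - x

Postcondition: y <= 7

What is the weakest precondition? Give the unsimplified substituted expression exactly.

post: y <= 7
stmt 3: y := z - x  -- replace 1 occurrence(s) of y with (z - x)
  => ( z - x ) <= 7
stmt 2: z := z + 2  -- replace 1 occurrence(s) of z with (z + 2)
  => ( ( z + 2 ) - x ) <= 7
stmt 1: y := y - 4  -- replace 0 occurrence(s) of y with (y - 4)
  => ( ( z + 2 ) - x ) <= 7

Answer: ( ( z + 2 ) - x ) <= 7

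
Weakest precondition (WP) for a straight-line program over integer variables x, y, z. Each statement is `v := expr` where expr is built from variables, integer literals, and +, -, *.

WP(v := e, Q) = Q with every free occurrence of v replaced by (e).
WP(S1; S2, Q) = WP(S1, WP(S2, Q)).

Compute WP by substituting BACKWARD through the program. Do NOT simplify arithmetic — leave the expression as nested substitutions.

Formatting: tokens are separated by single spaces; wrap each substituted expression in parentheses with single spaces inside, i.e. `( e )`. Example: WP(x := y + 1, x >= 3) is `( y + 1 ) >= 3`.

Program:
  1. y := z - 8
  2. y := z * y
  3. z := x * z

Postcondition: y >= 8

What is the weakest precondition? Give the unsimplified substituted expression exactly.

post: y >= 8
stmt 3: z := x * z  -- replace 0 occurrence(s) of z with (x * z)
  => y >= 8
stmt 2: y := z * y  -- replace 1 occurrence(s) of y with (z * y)
  => ( z * y ) >= 8
stmt 1: y := z - 8  -- replace 1 occurrence(s) of y with (z - 8)
  => ( z * ( z - 8 ) ) >= 8

Answer: ( z * ( z - 8 ) ) >= 8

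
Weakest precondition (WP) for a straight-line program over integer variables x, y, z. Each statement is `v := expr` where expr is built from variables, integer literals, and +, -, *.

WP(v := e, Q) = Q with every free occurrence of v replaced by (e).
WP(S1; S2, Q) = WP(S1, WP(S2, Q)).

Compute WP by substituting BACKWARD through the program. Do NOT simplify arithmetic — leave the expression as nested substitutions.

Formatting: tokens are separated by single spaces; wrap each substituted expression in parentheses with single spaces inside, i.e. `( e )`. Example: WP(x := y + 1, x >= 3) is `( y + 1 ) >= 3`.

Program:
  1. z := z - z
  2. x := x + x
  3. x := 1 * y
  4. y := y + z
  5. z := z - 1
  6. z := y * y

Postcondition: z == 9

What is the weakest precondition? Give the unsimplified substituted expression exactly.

post: z == 9
stmt 6: z := y * y  -- replace 1 occurrence(s) of z with (y * y)
  => ( y * y ) == 9
stmt 5: z := z - 1  -- replace 0 occurrence(s) of z with (z - 1)
  => ( y * y ) == 9
stmt 4: y := y + z  -- replace 2 occurrence(s) of y with (y + z)
  => ( ( y + z ) * ( y + z ) ) == 9
stmt 3: x := 1 * y  -- replace 0 occurrence(s) of x with (1 * y)
  => ( ( y + z ) * ( y + z ) ) == 9
stmt 2: x := x + x  -- replace 0 occurrence(s) of x with (x + x)
  => ( ( y + z ) * ( y + z ) ) == 9
stmt 1: z := z - z  -- replace 2 occurrence(s) of z with (z - z)
  => ( ( y + ( z - z ) ) * ( y + ( z - z ) ) ) == 9

Answer: ( ( y + ( z - z ) ) * ( y + ( z - z ) ) ) == 9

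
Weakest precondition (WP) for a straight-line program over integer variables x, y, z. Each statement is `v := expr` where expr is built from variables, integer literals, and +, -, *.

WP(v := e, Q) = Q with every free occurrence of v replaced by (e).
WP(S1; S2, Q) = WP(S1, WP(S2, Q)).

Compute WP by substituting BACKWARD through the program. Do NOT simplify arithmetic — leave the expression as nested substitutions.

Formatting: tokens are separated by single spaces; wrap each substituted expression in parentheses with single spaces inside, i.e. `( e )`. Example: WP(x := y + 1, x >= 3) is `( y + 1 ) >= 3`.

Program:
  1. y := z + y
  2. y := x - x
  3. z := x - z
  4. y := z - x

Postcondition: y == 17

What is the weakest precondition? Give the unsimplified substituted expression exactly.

Answer: ( ( x - z ) - x ) == 17

Derivation:
post: y == 17
stmt 4: y := z - x  -- replace 1 occurrence(s) of y with (z - x)
  => ( z - x ) == 17
stmt 3: z := x - z  -- replace 1 occurrence(s) of z with (x - z)
  => ( ( x - z ) - x ) == 17
stmt 2: y := x - x  -- replace 0 occurrence(s) of y with (x - x)
  => ( ( x - z ) - x ) == 17
stmt 1: y := z + y  -- replace 0 occurrence(s) of y with (z + y)
  => ( ( x - z ) - x ) == 17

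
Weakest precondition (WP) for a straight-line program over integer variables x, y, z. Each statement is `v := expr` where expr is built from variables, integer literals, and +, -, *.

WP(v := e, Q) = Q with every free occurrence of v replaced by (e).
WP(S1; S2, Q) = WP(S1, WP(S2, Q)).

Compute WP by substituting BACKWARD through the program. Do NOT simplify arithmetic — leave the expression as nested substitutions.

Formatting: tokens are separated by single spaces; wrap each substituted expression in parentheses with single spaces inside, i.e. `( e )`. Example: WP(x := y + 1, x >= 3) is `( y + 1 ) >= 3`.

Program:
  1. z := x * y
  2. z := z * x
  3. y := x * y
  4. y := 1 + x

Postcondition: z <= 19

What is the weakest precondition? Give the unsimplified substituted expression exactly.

post: z <= 19
stmt 4: y := 1 + x  -- replace 0 occurrence(s) of y with (1 + x)
  => z <= 19
stmt 3: y := x * y  -- replace 0 occurrence(s) of y with (x * y)
  => z <= 19
stmt 2: z := z * x  -- replace 1 occurrence(s) of z with (z * x)
  => ( z * x ) <= 19
stmt 1: z := x * y  -- replace 1 occurrence(s) of z with (x * y)
  => ( ( x * y ) * x ) <= 19

Answer: ( ( x * y ) * x ) <= 19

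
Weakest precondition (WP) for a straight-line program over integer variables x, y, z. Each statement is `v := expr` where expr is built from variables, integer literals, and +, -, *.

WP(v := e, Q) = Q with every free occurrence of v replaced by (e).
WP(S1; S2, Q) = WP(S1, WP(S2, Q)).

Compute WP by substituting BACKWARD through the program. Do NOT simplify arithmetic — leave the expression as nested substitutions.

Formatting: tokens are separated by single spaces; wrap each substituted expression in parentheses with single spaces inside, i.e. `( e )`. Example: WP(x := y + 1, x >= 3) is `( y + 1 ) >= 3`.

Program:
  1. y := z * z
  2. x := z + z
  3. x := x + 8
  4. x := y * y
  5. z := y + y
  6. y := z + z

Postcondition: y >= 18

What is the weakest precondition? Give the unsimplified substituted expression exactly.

post: y >= 18
stmt 6: y := z + z  -- replace 1 occurrence(s) of y with (z + z)
  => ( z + z ) >= 18
stmt 5: z := y + y  -- replace 2 occurrence(s) of z with (y + y)
  => ( ( y + y ) + ( y + y ) ) >= 18
stmt 4: x := y * y  -- replace 0 occurrence(s) of x with (y * y)
  => ( ( y + y ) + ( y + y ) ) >= 18
stmt 3: x := x + 8  -- replace 0 occurrence(s) of x with (x + 8)
  => ( ( y + y ) + ( y + y ) ) >= 18
stmt 2: x := z + z  -- replace 0 occurrence(s) of x with (z + z)
  => ( ( y + y ) + ( y + y ) ) >= 18
stmt 1: y := z * z  -- replace 4 occurrence(s) of y with (z * z)
  => ( ( ( z * z ) + ( z * z ) ) + ( ( z * z ) + ( z * z ) ) ) >= 18

Answer: ( ( ( z * z ) + ( z * z ) ) + ( ( z * z ) + ( z * z ) ) ) >= 18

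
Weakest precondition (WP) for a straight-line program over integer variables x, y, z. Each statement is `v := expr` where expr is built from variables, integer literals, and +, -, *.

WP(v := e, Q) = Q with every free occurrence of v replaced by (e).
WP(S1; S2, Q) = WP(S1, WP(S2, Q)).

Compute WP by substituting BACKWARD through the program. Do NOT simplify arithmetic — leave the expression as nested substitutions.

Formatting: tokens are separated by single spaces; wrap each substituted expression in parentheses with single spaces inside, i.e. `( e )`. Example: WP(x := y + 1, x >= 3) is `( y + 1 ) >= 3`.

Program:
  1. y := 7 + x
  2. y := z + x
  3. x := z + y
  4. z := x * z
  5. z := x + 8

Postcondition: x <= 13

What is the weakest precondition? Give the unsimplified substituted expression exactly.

Answer: ( z + ( z + x ) ) <= 13

Derivation:
post: x <= 13
stmt 5: z := x + 8  -- replace 0 occurrence(s) of z with (x + 8)
  => x <= 13
stmt 4: z := x * z  -- replace 0 occurrence(s) of z with (x * z)
  => x <= 13
stmt 3: x := z + y  -- replace 1 occurrence(s) of x with (z + y)
  => ( z + y ) <= 13
stmt 2: y := z + x  -- replace 1 occurrence(s) of y with (z + x)
  => ( z + ( z + x ) ) <= 13
stmt 1: y := 7 + x  -- replace 0 occurrence(s) of y with (7 + x)
  => ( z + ( z + x ) ) <= 13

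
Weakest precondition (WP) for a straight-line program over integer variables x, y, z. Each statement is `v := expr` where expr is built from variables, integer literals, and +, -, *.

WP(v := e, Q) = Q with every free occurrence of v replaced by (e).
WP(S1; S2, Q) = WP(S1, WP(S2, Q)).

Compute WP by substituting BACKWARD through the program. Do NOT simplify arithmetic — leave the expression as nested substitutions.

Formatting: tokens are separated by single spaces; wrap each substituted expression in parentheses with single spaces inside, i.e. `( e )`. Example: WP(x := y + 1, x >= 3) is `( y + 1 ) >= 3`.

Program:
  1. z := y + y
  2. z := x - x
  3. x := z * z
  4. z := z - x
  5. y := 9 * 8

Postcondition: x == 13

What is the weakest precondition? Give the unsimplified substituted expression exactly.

Answer: ( ( x - x ) * ( x - x ) ) == 13

Derivation:
post: x == 13
stmt 5: y := 9 * 8  -- replace 0 occurrence(s) of y with (9 * 8)
  => x == 13
stmt 4: z := z - x  -- replace 0 occurrence(s) of z with (z - x)
  => x == 13
stmt 3: x := z * z  -- replace 1 occurrence(s) of x with (z * z)
  => ( z * z ) == 13
stmt 2: z := x - x  -- replace 2 occurrence(s) of z with (x - x)
  => ( ( x - x ) * ( x - x ) ) == 13
stmt 1: z := y + y  -- replace 0 occurrence(s) of z with (y + y)
  => ( ( x - x ) * ( x - x ) ) == 13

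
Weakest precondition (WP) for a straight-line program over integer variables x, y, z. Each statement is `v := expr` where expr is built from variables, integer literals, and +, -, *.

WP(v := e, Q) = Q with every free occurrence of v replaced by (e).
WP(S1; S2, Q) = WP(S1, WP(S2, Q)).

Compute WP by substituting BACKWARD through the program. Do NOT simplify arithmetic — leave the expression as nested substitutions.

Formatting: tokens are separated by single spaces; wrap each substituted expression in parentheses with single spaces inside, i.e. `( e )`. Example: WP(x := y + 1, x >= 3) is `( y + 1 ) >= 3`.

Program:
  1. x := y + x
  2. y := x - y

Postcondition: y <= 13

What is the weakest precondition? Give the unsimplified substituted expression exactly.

Answer: ( ( y + x ) - y ) <= 13

Derivation:
post: y <= 13
stmt 2: y := x - y  -- replace 1 occurrence(s) of y with (x - y)
  => ( x - y ) <= 13
stmt 1: x := y + x  -- replace 1 occurrence(s) of x with (y + x)
  => ( ( y + x ) - y ) <= 13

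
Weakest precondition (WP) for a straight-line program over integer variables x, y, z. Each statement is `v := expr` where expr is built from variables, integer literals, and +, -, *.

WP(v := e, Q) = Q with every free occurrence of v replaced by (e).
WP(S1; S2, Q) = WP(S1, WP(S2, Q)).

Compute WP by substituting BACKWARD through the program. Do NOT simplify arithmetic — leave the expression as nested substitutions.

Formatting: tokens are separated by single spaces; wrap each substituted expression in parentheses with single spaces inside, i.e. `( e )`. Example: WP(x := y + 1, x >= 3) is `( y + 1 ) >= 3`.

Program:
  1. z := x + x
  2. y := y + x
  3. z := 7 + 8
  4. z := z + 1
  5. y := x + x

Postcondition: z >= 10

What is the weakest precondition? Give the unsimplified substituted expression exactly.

post: z >= 10
stmt 5: y := x + x  -- replace 0 occurrence(s) of y with (x + x)
  => z >= 10
stmt 4: z := z + 1  -- replace 1 occurrence(s) of z with (z + 1)
  => ( z + 1 ) >= 10
stmt 3: z := 7 + 8  -- replace 1 occurrence(s) of z with (7 + 8)
  => ( ( 7 + 8 ) + 1 ) >= 10
stmt 2: y := y + x  -- replace 0 occurrence(s) of y with (y + x)
  => ( ( 7 + 8 ) + 1 ) >= 10
stmt 1: z := x + x  -- replace 0 occurrence(s) of z with (x + x)
  => ( ( 7 + 8 ) + 1 ) >= 10

Answer: ( ( 7 + 8 ) + 1 ) >= 10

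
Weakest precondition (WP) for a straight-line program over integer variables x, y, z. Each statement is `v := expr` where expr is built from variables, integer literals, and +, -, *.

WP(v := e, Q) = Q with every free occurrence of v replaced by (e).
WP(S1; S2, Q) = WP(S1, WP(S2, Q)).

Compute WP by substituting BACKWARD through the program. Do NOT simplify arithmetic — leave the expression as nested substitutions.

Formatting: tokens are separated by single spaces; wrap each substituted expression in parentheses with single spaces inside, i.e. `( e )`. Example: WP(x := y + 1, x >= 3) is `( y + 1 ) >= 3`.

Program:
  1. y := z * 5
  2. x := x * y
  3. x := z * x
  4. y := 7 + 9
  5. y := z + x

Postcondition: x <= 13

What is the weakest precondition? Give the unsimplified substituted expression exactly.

post: x <= 13
stmt 5: y := z + x  -- replace 0 occurrence(s) of y with (z + x)
  => x <= 13
stmt 4: y := 7 + 9  -- replace 0 occurrence(s) of y with (7 + 9)
  => x <= 13
stmt 3: x := z * x  -- replace 1 occurrence(s) of x with (z * x)
  => ( z * x ) <= 13
stmt 2: x := x * y  -- replace 1 occurrence(s) of x with (x * y)
  => ( z * ( x * y ) ) <= 13
stmt 1: y := z * 5  -- replace 1 occurrence(s) of y with (z * 5)
  => ( z * ( x * ( z * 5 ) ) ) <= 13

Answer: ( z * ( x * ( z * 5 ) ) ) <= 13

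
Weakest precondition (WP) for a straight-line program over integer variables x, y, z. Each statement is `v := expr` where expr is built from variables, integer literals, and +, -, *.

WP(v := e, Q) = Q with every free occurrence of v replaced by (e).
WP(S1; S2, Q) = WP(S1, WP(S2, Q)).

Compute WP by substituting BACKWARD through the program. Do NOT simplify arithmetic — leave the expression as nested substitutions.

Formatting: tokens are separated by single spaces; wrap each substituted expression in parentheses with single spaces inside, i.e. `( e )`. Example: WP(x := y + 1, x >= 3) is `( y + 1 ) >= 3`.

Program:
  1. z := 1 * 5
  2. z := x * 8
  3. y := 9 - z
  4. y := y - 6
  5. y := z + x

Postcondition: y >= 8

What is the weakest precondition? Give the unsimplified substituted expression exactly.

Answer: ( ( x * 8 ) + x ) >= 8

Derivation:
post: y >= 8
stmt 5: y := z + x  -- replace 1 occurrence(s) of y with (z + x)
  => ( z + x ) >= 8
stmt 4: y := y - 6  -- replace 0 occurrence(s) of y with (y - 6)
  => ( z + x ) >= 8
stmt 3: y := 9 - z  -- replace 0 occurrence(s) of y with (9 - z)
  => ( z + x ) >= 8
stmt 2: z := x * 8  -- replace 1 occurrence(s) of z with (x * 8)
  => ( ( x * 8 ) + x ) >= 8
stmt 1: z := 1 * 5  -- replace 0 occurrence(s) of z with (1 * 5)
  => ( ( x * 8 ) + x ) >= 8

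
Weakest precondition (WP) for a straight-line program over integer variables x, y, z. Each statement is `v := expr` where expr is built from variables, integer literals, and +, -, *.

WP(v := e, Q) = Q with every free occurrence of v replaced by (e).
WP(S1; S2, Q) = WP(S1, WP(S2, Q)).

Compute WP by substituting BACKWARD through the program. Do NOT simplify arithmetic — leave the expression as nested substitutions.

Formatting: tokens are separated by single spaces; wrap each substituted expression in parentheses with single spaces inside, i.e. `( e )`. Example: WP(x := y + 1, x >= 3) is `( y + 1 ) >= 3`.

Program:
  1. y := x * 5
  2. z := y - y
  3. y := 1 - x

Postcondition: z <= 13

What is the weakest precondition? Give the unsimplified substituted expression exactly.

post: z <= 13
stmt 3: y := 1 - x  -- replace 0 occurrence(s) of y with (1 - x)
  => z <= 13
stmt 2: z := y - y  -- replace 1 occurrence(s) of z with (y - y)
  => ( y - y ) <= 13
stmt 1: y := x * 5  -- replace 2 occurrence(s) of y with (x * 5)
  => ( ( x * 5 ) - ( x * 5 ) ) <= 13

Answer: ( ( x * 5 ) - ( x * 5 ) ) <= 13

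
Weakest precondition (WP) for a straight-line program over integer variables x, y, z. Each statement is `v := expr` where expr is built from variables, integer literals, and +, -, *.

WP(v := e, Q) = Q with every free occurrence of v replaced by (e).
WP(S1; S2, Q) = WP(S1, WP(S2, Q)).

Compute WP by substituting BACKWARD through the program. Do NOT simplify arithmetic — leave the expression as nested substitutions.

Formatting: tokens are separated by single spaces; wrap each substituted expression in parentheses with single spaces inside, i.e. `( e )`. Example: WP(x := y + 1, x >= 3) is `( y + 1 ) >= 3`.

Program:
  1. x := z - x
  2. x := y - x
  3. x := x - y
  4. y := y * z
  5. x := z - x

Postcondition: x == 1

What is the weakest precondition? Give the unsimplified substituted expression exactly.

Answer: ( z - ( ( y - ( z - x ) ) - y ) ) == 1

Derivation:
post: x == 1
stmt 5: x := z - x  -- replace 1 occurrence(s) of x with (z - x)
  => ( z - x ) == 1
stmt 4: y := y * z  -- replace 0 occurrence(s) of y with (y * z)
  => ( z - x ) == 1
stmt 3: x := x - y  -- replace 1 occurrence(s) of x with (x - y)
  => ( z - ( x - y ) ) == 1
stmt 2: x := y - x  -- replace 1 occurrence(s) of x with (y - x)
  => ( z - ( ( y - x ) - y ) ) == 1
stmt 1: x := z - x  -- replace 1 occurrence(s) of x with (z - x)
  => ( z - ( ( y - ( z - x ) ) - y ) ) == 1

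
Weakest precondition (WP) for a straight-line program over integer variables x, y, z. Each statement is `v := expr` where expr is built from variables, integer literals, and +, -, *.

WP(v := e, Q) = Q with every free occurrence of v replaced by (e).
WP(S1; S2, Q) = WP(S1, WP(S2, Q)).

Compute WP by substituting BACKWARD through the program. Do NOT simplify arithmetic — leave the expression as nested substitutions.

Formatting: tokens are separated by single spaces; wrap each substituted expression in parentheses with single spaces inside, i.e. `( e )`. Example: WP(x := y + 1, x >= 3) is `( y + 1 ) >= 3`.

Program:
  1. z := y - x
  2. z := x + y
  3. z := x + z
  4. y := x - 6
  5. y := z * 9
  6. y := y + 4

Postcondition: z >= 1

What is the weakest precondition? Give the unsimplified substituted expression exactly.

Answer: ( x + ( x + y ) ) >= 1

Derivation:
post: z >= 1
stmt 6: y := y + 4  -- replace 0 occurrence(s) of y with (y + 4)
  => z >= 1
stmt 5: y := z * 9  -- replace 0 occurrence(s) of y with (z * 9)
  => z >= 1
stmt 4: y := x - 6  -- replace 0 occurrence(s) of y with (x - 6)
  => z >= 1
stmt 3: z := x + z  -- replace 1 occurrence(s) of z with (x + z)
  => ( x + z ) >= 1
stmt 2: z := x + y  -- replace 1 occurrence(s) of z with (x + y)
  => ( x + ( x + y ) ) >= 1
stmt 1: z := y - x  -- replace 0 occurrence(s) of z with (y - x)
  => ( x + ( x + y ) ) >= 1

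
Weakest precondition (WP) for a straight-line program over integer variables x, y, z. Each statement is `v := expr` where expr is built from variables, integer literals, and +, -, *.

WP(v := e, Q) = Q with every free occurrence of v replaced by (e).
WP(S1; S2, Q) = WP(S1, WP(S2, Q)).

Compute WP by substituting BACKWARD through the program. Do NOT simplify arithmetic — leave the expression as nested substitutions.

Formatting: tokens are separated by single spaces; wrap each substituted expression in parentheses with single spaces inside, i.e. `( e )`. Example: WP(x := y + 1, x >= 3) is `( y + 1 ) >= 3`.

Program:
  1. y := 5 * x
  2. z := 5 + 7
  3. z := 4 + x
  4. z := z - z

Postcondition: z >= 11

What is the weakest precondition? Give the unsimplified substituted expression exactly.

post: z >= 11
stmt 4: z := z - z  -- replace 1 occurrence(s) of z with (z - z)
  => ( z - z ) >= 11
stmt 3: z := 4 + x  -- replace 2 occurrence(s) of z with (4 + x)
  => ( ( 4 + x ) - ( 4 + x ) ) >= 11
stmt 2: z := 5 + 7  -- replace 0 occurrence(s) of z with (5 + 7)
  => ( ( 4 + x ) - ( 4 + x ) ) >= 11
stmt 1: y := 5 * x  -- replace 0 occurrence(s) of y with (5 * x)
  => ( ( 4 + x ) - ( 4 + x ) ) >= 11

Answer: ( ( 4 + x ) - ( 4 + x ) ) >= 11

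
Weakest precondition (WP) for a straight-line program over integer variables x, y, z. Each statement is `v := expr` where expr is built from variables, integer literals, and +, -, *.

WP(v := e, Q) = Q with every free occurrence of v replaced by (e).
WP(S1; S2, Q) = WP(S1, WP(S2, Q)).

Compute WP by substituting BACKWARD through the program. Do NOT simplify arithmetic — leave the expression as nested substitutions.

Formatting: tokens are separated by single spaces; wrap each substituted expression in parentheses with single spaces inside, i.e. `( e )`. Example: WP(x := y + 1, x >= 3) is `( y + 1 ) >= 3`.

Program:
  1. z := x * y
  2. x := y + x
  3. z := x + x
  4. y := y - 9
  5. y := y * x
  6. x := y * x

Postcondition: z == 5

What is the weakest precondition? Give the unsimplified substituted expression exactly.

post: z == 5
stmt 6: x := y * x  -- replace 0 occurrence(s) of x with (y * x)
  => z == 5
stmt 5: y := y * x  -- replace 0 occurrence(s) of y with (y * x)
  => z == 5
stmt 4: y := y - 9  -- replace 0 occurrence(s) of y with (y - 9)
  => z == 5
stmt 3: z := x + x  -- replace 1 occurrence(s) of z with (x + x)
  => ( x + x ) == 5
stmt 2: x := y + x  -- replace 2 occurrence(s) of x with (y + x)
  => ( ( y + x ) + ( y + x ) ) == 5
stmt 1: z := x * y  -- replace 0 occurrence(s) of z with (x * y)
  => ( ( y + x ) + ( y + x ) ) == 5

Answer: ( ( y + x ) + ( y + x ) ) == 5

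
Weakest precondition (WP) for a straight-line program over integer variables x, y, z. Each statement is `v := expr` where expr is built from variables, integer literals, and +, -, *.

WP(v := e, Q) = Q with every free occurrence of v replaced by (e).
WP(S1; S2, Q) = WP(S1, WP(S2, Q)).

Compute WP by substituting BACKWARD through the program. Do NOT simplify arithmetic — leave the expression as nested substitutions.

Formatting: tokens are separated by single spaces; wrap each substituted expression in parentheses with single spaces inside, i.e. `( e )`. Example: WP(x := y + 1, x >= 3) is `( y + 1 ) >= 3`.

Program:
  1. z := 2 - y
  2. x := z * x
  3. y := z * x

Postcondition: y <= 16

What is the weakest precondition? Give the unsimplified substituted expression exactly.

post: y <= 16
stmt 3: y := z * x  -- replace 1 occurrence(s) of y with (z * x)
  => ( z * x ) <= 16
stmt 2: x := z * x  -- replace 1 occurrence(s) of x with (z * x)
  => ( z * ( z * x ) ) <= 16
stmt 1: z := 2 - y  -- replace 2 occurrence(s) of z with (2 - y)
  => ( ( 2 - y ) * ( ( 2 - y ) * x ) ) <= 16

Answer: ( ( 2 - y ) * ( ( 2 - y ) * x ) ) <= 16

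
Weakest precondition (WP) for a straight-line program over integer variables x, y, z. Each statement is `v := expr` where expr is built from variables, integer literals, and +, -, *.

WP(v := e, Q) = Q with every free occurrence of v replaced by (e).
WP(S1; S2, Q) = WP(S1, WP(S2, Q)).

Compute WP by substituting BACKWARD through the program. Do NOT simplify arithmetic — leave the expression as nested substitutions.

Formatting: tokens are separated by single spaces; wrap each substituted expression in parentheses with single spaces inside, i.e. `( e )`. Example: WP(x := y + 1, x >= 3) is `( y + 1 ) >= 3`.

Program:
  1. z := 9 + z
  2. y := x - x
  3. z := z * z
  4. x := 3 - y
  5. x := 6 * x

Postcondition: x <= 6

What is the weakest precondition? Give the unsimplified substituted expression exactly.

Answer: ( 6 * ( 3 - ( x - x ) ) ) <= 6

Derivation:
post: x <= 6
stmt 5: x := 6 * x  -- replace 1 occurrence(s) of x with (6 * x)
  => ( 6 * x ) <= 6
stmt 4: x := 3 - y  -- replace 1 occurrence(s) of x with (3 - y)
  => ( 6 * ( 3 - y ) ) <= 6
stmt 3: z := z * z  -- replace 0 occurrence(s) of z with (z * z)
  => ( 6 * ( 3 - y ) ) <= 6
stmt 2: y := x - x  -- replace 1 occurrence(s) of y with (x - x)
  => ( 6 * ( 3 - ( x - x ) ) ) <= 6
stmt 1: z := 9 + z  -- replace 0 occurrence(s) of z with (9 + z)
  => ( 6 * ( 3 - ( x - x ) ) ) <= 6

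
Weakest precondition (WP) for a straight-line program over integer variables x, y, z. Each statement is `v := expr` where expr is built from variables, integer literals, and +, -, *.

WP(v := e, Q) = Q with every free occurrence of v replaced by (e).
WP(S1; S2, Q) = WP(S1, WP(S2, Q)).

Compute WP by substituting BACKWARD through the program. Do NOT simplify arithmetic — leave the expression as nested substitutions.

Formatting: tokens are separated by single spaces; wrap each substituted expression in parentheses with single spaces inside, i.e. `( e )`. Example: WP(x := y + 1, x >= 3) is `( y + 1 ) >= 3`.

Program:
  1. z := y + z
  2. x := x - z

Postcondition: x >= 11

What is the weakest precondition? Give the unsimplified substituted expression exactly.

Answer: ( x - ( y + z ) ) >= 11

Derivation:
post: x >= 11
stmt 2: x := x - z  -- replace 1 occurrence(s) of x with (x - z)
  => ( x - z ) >= 11
stmt 1: z := y + z  -- replace 1 occurrence(s) of z with (y + z)
  => ( x - ( y + z ) ) >= 11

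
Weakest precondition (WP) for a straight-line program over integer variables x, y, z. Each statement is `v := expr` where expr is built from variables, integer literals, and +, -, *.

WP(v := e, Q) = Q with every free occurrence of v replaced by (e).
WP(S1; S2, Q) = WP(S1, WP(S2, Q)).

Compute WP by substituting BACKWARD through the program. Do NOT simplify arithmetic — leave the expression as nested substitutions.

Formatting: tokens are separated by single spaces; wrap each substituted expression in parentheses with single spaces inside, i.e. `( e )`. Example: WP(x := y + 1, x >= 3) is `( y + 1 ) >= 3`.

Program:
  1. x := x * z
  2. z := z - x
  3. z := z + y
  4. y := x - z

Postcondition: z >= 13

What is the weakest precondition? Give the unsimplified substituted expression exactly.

post: z >= 13
stmt 4: y := x - z  -- replace 0 occurrence(s) of y with (x - z)
  => z >= 13
stmt 3: z := z + y  -- replace 1 occurrence(s) of z with (z + y)
  => ( z + y ) >= 13
stmt 2: z := z - x  -- replace 1 occurrence(s) of z with (z - x)
  => ( ( z - x ) + y ) >= 13
stmt 1: x := x * z  -- replace 1 occurrence(s) of x with (x * z)
  => ( ( z - ( x * z ) ) + y ) >= 13

Answer: ( ( z - ( x * z ) ) + y ) >= 13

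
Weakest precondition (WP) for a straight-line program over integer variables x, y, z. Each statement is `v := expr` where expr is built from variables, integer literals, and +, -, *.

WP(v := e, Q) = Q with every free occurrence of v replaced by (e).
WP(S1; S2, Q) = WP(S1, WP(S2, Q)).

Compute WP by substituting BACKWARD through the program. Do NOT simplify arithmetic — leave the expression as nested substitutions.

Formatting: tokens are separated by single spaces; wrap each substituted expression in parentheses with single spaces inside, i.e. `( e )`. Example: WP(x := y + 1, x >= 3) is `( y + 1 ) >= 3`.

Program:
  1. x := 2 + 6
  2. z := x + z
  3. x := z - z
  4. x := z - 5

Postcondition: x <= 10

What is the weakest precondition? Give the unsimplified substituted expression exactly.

post: x <= 10
stmt 4: x := z - 5  -- replace 1 occurrence(s) of x with (z - 5)
  => ( z - 5 ) <= 10
stmt 3: x := z - z  -- replace 0 occurrence(s) of x with (z - z)
  => ( z - 5 ) <= 10
stmt 2: z := x + z  -- replace 1 occurrence(s) of z with (x + z)
  => ( ( x + z ) - 5 ) <= 10
stmt 1: x := 2 + 6  -- replace 1 occurrence(s) of x with (2 + 6)
  => ( ( ( 2 + 6 ) + z ) - 5 ) <= 10

Answer: ( ( ( 2 + 6 ) + z ) - 5 ) <= 10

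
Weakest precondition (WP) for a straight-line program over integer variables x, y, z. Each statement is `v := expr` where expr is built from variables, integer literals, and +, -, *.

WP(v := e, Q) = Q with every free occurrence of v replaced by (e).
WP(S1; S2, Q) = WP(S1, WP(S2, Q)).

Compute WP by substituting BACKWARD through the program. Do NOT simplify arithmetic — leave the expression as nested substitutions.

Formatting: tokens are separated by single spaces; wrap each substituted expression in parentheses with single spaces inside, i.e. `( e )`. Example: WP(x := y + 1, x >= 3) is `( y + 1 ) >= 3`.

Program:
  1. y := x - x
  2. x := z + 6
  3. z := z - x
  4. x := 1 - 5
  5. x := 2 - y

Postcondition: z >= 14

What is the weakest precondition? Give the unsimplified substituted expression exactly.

post: z >= 14
stmt 5: x := 2 - y  -- replace 0 occurrence(s) of x with (2 - y)
  => z >= 14
stmt 4: x := 1 - 5  -- replace 0 occurrence(s) of x with (1 - 5)
  => z >= 14
stmt 3: z := z - x  -- replace 1 occurrence(s) of z with (z - x)
  => ( z - x ) >= 14
stmt 2: x := z + 6  -- replace 1 occurrence(s) of x with (z + 6)
  => ( z - ( z + 6 ) ) >= 14
stmt 1: y := x - x  -- replace 0 occurrence(s) of y with (x - x)
  => ( z - ( z + 6 ) ) >= 14

Answer: ( z - ( z + 6 ) ) >= 14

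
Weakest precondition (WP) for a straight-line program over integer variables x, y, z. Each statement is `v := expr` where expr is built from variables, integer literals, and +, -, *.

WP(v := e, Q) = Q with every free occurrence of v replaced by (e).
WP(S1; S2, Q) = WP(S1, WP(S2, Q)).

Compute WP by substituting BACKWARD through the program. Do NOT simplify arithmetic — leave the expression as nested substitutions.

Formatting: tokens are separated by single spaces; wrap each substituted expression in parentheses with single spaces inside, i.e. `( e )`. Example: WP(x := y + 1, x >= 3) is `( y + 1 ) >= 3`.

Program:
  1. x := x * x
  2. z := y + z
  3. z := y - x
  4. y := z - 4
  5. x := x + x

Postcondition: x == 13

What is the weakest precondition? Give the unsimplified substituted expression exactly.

post: x == 13
stmt 5: x := x + x  -- replace 1 occurrence(s) of x with (x + x)
  => ( x + x ) == 13
stmt 4: y := z - 4  -- replace 0 occurrence(s) of y with (z - 4)
  => ( x + x ) == 13
stmt 3: z := y - x  -- replace 0 occurrence(s) of z with (y - x)
  => ( x + x ) == 13
stmt 2: z := y + z  -- replace 0 occurrence(s) of z with (y + z)
  => ( x + x ) == 13
stmt 1: x := x * x  -- replace 2 occurrence(s) of x with (x * x)
  => ( ( x * x ) + ( x * x ) ) == 13

Answer: ( ( x * x ) + ( x * x ) ) == 13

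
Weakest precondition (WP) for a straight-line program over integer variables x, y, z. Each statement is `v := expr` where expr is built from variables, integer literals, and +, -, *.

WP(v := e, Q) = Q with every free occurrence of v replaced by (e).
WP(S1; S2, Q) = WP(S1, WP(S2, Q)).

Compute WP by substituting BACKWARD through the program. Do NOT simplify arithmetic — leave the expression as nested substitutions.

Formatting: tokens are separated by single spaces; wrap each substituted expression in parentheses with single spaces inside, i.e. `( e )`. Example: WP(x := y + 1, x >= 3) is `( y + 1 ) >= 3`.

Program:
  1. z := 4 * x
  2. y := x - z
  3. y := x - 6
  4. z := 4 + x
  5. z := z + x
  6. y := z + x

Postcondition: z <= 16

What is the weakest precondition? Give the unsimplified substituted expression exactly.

post: z <= 16
stmt 6: y := z + x  -- replace 0 occurrence(s) of y with (z + x)
  => z <= 16
stmt 5: z := z + x  -- replace 1 occurrence(s) of z with (z + x)
  => ( z + x ) <= 16
stmt 4: z := 4 + x  -- replace 1 occurrence(s) of z with (4 + x)
  => ( ( 4 + x ) + x ) <= 16
stmt 3: y := x - 6  -- replace 0 occurrence(s) of y with (x - 6)
  => ( ( 4 + x ) + x ) <= 16
stmt 2: y := x - z  -- replace 0 occurrence(s) of y with (x - z)
  => ( ( 4 + x ) + x ) <= 16
stmt 1: z := 4 * x  -- replace 0 occurrence(s) of z with (4 * x)
  => ( ( 4 + x ) + x ) <= 16

Answer: ( ( 4 + x ) + x ) <= 16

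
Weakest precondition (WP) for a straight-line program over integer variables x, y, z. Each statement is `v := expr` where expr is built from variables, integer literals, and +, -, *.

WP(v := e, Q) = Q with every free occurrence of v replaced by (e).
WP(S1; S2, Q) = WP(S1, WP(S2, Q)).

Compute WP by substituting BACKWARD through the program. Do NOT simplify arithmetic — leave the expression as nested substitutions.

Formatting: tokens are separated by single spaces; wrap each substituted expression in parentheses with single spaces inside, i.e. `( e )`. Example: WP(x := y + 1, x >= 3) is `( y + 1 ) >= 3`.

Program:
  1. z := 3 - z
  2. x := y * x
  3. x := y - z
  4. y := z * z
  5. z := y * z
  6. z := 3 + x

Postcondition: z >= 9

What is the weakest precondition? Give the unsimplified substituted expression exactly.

post: z >= 9
stmt 6: z := 3 + x  -- replace 1 occurrence(s) of z with (3 + x)
  => ( 3 + x ) >= 9
stmt 5: z := y * z  -- replace 0 occurrence(s) of z with (y * z)
  => ( 3 + x ) >= 9
stmt 4: y := z * z  -- replace 0 occurrence(s) of y with (z * z)
  => ( 3 + x ) >= 9
stmt 3: x := y - z  -- replace 1 occurrence(s) of x with (y - z)
  => ( 3 + ( y - z ) ) >= 9
stmt 2: x := y * x  -- replace 0 occurrence(s) of x with (y * x)
  => ( 3 + ( y - z ) ) >= 9
stmt 1: z := 3 - z  -- replace 1 occurrence(s) of z with (3 - z)
  => ( 3 + ( y - ( 3 - z ) ) ) >= 9

Answer: ( 3 + ( y - ( 3 - z ) ) ) >= 9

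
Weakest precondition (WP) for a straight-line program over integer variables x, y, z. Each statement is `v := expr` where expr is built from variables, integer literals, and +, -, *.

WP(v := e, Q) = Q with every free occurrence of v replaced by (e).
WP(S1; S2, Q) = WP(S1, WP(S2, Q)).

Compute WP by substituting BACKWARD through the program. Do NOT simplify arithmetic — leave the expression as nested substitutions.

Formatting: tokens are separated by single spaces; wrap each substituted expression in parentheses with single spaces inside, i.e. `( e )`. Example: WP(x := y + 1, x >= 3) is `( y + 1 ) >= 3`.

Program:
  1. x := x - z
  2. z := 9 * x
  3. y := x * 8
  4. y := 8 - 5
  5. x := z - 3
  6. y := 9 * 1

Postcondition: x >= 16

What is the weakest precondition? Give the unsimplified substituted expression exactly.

Answer: ( ( 9 * ( x - z ) ) - 3 ) >= 16

Derivation:
post: x >= 16
stmt 6: y := 9 * 1  -- replace 0 occurrence(s) of y with (9 * 1)
  => x >= 16
stmt 5: x := z - 3  -- replace 1 occurrence(s) of x with (z - 3)
  => ( z - 3 ) >= 16
stmt 4: y := 8 - 5  -- replace 0 occurrence(s) of y with (8 - 5)
  => ( z - 3 ) >= 16
stmt 3: y := x * 8  -- replace 0 occurrence(s) of y with (x * 8)
  => ( z - 3 ) >= 16
stmt 2: z := 9 * x  -- replace 1 occurrence(s) of z with (9 * x)
  => ( ( 9 * x ) - 3 ) >= 16
stmt 1: x := x - z  -- replace 1 occurrence(s) of x with (x - z)
  => ( ( 9 * ( x - z ) ) - 3 ) >= 16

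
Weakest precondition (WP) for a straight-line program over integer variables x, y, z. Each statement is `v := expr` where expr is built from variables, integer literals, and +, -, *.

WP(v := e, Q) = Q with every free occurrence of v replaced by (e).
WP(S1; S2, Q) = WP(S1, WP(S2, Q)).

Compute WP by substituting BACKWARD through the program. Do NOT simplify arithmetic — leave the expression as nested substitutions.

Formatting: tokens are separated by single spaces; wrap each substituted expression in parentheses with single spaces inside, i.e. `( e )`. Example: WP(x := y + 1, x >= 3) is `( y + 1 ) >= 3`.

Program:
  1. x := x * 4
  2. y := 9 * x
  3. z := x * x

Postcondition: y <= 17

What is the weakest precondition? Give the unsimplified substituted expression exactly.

post: y <= 17
stmt 3: z := x * x  -- replace 0 occurrence(s) of z with (x * x)
  => y <= 17
stmt 2: y := 9 * x  -- replace 1 occurrence(s) of y with (9 * x)
  => ( 9 * x ) <= 17
stmt 1: x := x * 4  -- replace 1 occurrence(s) of x with (x * 4)
  => ( 9 * ( x * 4 ) ) <= 17

Answer: ( 9 * ( x * 4 ) ) <= 17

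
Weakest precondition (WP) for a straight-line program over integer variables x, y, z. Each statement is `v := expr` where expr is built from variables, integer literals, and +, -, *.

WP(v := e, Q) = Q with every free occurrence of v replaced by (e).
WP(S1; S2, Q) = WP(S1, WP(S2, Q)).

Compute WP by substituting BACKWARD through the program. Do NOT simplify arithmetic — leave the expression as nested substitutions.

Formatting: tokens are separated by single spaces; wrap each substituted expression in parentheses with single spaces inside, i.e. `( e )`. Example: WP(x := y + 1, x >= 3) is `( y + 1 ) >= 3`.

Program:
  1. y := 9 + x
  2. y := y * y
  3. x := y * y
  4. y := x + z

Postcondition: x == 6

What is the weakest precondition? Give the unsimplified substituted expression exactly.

Answer: ( ( ( 9 + x ) * ( 9 + x ) ) * ( ( 9 + x ) * ( 9 + x ) ) ) == 6

Derivation:
post: x == 6
stmt 4: y := x + z  -- replace 0 occurrence(s) of y with (x + z)
  => x == 6
stmt 3: x := y * y  -- replace 1 occurrence(s) of x with (y * y)
  => ( y * y ) == 6
stmt 2: y := y * y  -- replace 2 occurrence(s) of y with (y * y)
  => ( ( y * y ) * ( y * y ) ) == 6
stmt 1: y := 9 + x  -- replace 4 occurrence(s) of y with (9 + x)
  => ( ( ( 9 + x ) * ( 9 + x ) ) * ( ( 9 + x ) * ( 9 + x ) ) ) == 6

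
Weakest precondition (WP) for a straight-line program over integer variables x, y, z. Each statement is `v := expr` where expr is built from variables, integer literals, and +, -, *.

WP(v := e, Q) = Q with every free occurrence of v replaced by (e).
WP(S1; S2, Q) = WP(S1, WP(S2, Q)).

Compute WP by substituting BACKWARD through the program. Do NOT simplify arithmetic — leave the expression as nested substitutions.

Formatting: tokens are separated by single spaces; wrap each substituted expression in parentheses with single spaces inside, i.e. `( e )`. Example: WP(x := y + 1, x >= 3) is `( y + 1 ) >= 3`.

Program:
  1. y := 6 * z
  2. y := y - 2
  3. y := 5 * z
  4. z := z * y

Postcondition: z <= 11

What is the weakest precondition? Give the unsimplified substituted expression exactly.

Answer: ( z * ( 5 * z ) ) <= 11

Derivation:
post: z <= 11
stmt 4: z := z * y  -- replace 1 occurrence(s) of z with (z * y)
  => ( z * y ) <= 11
stmt 3: y := 5 * z  -- replace 1 occurrence(s) of y with (5 * z)
  => ( z * ( 5 * z ) ) <= 11
stmt 2: y := y - 2  -- replace 0 occurrence(s) of y with (y - 2)
  => ( z * ( 5 * z ) ) <= 11
stmt 1: y := 6 * z  -- replace 0 occurrence(s) of y with (6 * z)
  => ( z * ( 5 * z ) ) <= 11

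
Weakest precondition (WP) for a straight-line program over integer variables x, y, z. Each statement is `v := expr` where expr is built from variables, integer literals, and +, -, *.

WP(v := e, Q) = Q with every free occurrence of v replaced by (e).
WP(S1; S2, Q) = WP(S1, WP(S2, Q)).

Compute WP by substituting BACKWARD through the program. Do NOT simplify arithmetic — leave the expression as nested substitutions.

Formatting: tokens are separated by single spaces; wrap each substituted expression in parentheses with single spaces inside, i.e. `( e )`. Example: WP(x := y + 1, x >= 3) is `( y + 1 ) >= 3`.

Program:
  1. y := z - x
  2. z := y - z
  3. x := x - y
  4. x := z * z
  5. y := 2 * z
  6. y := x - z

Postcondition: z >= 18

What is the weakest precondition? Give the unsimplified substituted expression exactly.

post: z >= 18
stmt 6: y := x - z  -- replace 0 occurrence(s) of y with (x - z)
  => z >= 18
stmt 5: y := 2 * z  -- replace 0 occurrence(s) of y with (2 * z)
  => z >= 18
stmt 4: x := z * z  -- replace 0 occurrence(s) of x with (z * z)
  => z >= 18
stmt 3: x := x - y  -- replace 0 occurrence(s) of x with (x - y)
  => z >= 18
stmt 2: z := y - z  -- replace 1 occurrence(s) of z with (y - z)
  => ( y - z ) >= 18
stmt 1: y := z - x  -- replace 1 occurrence(s) of y with (z - x)
  => ( ( z - x ) - z ) >= 18

Answer: ( ( z - x ) - z ) >= 18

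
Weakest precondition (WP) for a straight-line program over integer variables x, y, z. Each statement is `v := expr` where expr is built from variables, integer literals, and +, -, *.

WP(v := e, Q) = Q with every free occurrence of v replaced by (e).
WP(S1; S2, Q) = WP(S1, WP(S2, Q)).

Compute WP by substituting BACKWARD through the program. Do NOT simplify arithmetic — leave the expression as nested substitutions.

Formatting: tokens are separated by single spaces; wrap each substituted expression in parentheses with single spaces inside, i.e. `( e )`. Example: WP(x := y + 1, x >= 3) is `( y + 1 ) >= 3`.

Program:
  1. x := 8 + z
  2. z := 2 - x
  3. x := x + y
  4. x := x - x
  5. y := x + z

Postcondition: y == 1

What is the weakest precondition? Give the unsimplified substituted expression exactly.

post: y == 1
stmt 5: y := x + z  -- replace 1 occurrence(s) of y with (x + z)
  => ( x + z ) == 1
stmt 4: x := x - x  -- replace 1 occurrence(s) of x with (x - x)
  => ( ( x - x ) + z ) == 1
stmt 3: x := x + y  -- replace 2 occurrence(s) of x with (x + y)
  => ( ( ( x + y ) - ( x + y ) ) + z ) == 1
stmt 2: z := 2 - x  -- replace 1 occurrence(s) of z with (2 - x)
  => ( ( ( x + y ) - ( x + y ) ) + ( 2 - x ) ) == 1
stmt 1: x := 8 + z  -- replace 3 occurrence(s) of x with (8 + z)
  => ( ( ( ( 8 + z ) + y ) - ( ( 8 + z ) + y ) ) + ( 2 - ( 8 + z ) ) ) == 1

Answer: ( ( ( ( 8 + z ) + y ) - ( ( 8 + z ) + y ) ) + ( 2 - ( 8 + z ) ) ) == 1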